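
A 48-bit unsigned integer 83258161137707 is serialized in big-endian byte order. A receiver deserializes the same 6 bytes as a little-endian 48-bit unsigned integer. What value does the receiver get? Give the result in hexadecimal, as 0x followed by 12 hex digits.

83258161137707 in 48-bit hexadecimal is 0x4BB90D1E882B.
Stored big-endian, the bytes at ascending addresses are 4B B9 0D 1E 88 2B.
Read back as little-endian, the first byte is least significant, giving 0x2B881E0DB94B.

0x2B881E0DB94B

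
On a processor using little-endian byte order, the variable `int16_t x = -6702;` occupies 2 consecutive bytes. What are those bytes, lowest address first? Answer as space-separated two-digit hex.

D2 E5

Two's complement of -6702 in 16 bits: 6702 = 0x1A2E; invert → 0xE5D1; add 1 → 0xE5D2.
Split into bytes (most-significant first): E5 D2.
Little-endian stores the least-significant byte at the lowest address.
So at ascending addresses the bytes are D2 E5.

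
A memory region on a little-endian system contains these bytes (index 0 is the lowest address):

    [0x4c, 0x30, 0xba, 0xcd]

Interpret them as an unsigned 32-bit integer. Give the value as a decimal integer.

3451531340

Little-endian: lowest address holds the least-significant byte.
Reassemble most-significant byte first: CD BA 30 4C → 0xCDBA304C.
0xCDBA304C = 3451531340.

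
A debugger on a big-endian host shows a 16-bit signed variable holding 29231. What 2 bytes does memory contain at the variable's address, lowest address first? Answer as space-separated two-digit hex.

72 2F

29231 in hexadecimal, padded to 16 bits, is 0x722F.
Split into bytes (most-significant first): 72 2F.
In big-endian order the high byte comes first in memory.
So the memory order matches the most-significant-first order: 72 2F.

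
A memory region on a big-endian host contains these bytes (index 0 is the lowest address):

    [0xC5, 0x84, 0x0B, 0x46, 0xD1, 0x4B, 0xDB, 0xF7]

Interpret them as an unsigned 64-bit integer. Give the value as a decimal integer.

14232513121184635895

Big-endian stores the most-significant byte at the lowest address.
The bytes are already most-significant first: 0xC5840B46D14BDBF7.
0xC5840B46D14BDBF7 = 14232513121184635895.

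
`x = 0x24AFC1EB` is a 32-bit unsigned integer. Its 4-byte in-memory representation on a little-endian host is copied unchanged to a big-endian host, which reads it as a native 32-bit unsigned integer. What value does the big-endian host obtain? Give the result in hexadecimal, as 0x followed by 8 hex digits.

Stored little-endian, the bytes at ascending addresses are EB C1 AF 24.
Read back as big-endian, the last byte is least significant, giving 0xEBC1AF24.

0xEBC1AF24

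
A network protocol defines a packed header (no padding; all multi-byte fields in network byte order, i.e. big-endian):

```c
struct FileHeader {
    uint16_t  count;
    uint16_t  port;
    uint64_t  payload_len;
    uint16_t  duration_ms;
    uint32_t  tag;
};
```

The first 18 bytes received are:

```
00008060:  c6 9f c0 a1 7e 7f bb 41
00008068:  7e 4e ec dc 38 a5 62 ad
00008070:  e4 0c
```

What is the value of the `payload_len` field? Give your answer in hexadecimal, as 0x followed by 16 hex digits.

0x7E7FBB417E4EECDC

`payload_len` follows `count` (2 B), `port` (2 B), so it starts at offset 2 + 2 = 4 and occupies 8 bytes.
Bytes at offsets 4..11: 7E 7F BB 41 7E 4E EC DC.
Big-endian: lowest address holds the most-significant byte.
The bytes are already most-significant first: 0x7E7FBB417E4EECDC.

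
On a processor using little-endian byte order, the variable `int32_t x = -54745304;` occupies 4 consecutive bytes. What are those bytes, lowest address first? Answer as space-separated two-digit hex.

28 A7 BC FC

Two's complement of -54745304 in 32 bits: 54745304 = 0x034358D8; invert → 0xFCBCA727; add 1 → 0xFCBCA728.
Split into bytes (most-significant first): FC BC A7 28.
In little-endian order the low byte comes first in memory.
So at ascending addresses the bytes are 28 A7 BC FC.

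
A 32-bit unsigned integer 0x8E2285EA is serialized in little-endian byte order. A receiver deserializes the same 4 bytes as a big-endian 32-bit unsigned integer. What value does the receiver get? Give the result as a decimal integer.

3934593678

Stored little-endian, the bytes at ascending addresses are EA 85 22 8E.
Read back as big-endian, the last byte is least significant, giving 0xEA85228E.
0xEA85228E = 3934593678.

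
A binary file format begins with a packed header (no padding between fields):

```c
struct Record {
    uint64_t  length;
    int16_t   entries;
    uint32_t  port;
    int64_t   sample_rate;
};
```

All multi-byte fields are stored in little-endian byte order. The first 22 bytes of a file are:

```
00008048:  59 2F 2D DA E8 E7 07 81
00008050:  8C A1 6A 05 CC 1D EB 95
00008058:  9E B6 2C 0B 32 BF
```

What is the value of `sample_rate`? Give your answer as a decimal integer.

-4669657576959470101

`sample_rate` follows `length` (8 B), `entries` (2 B), `port` (4 B), so it starts at offset 8 + 2 + 4 = 14 and occupies 8 bytes.
Bytes at offsets 14..21: EB 95 9E B6 2C 0B 32 BF.
In little-endian order the low byte comes first in memory.
Reassemble most-significant byte first: BF 32 0B 2C B6 9E 95 EB → 0xBF320B2CB69E95EB.
Top bit is set, so as a signed 64-bit value this is 0xBF320B2CB69E95EB − 2^64 = -4669657576959470101.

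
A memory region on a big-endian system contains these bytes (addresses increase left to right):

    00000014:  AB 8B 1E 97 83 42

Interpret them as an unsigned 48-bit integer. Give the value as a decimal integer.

188614002049858

In big-endian order the high byte comes first in memory.
The bytes are already most-significant first: 0xAB8B1E978342.
0xAB8B1E978342 = 188614002049858.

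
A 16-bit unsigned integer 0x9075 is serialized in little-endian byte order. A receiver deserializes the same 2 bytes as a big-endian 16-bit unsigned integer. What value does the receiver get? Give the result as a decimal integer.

30096

Stored little-endian, the bytes at ascending addresses are 75 90.
Read back as big-endian, the last byte is least significant, giving 0x7590.
0x7590 = 30096.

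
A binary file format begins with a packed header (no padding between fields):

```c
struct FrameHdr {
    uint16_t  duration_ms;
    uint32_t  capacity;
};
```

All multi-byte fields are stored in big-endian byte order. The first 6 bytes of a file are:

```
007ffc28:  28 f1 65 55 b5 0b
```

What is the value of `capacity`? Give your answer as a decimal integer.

`capacity` follows `duration_ms` (2 bytes), so it starts at byte offset 2 and occupies 4 bytes.
Bytes at offsets 2..5: 65 55 B5 0B.
Big-endian stores the most-significant byte at the lowest address.
The bytes are already most-significant first: 0x6555B50B.
0x6555B50B = 1700115723.

1700115723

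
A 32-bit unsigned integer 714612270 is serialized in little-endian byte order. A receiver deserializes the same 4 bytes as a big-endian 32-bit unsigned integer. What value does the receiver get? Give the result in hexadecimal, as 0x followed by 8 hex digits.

714612270 in 32-bit hexadecimal is 0x2A981E2E.
Stored little-endian, the bytes at ascending addresses are 2E 1E 98 2A.
Read back as big-endian, the last byte is least significant, giving 0x2E1E982A.

0x2E1E982A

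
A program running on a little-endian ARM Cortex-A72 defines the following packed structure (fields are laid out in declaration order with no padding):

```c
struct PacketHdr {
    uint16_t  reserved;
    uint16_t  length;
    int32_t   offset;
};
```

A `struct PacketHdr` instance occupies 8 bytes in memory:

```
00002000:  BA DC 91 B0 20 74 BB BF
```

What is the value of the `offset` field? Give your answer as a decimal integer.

-1078234080

`offset` follows `reserved` (2 B), `length` (2 B), so it starts at offset 2 + 2 = 4 and occupies 4 bytes.
Bytes at offsets 4..7: 20 74 BB BF.
Little-endian: lowest address holds the least-significant byte.
Reassemble most-significant byte first: BF BB 74 20 → 0xBFBB7420.
Top bit is set, so as a signed 32-bit value this is 0xBFBB7420 − 2^32 = -1078234080.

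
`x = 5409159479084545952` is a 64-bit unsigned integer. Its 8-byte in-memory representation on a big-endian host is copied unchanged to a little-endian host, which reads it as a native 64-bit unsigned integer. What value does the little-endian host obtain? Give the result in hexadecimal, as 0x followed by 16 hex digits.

0xA0774524E331114B

5409159479084545952 in 64-bit hexadecimal is 0x4B1131E3244577A0.
Stored big-endian, the bytes at ascending addresses are 4B 11 31 E3 24 45 77 A0.
Read back as little-endian, the first byte is least significant, giving 0xA0774524E331114B.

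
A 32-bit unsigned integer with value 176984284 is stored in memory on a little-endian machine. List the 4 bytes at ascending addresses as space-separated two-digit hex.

DC 90 8C 0A

176984284 in hexadecimal, padded to 32 bits, is 0x0A8C90DC.
Split into bytes (most-significant first): 0A 8C 90 DC.
Little-endian: lowest address holds the least-significant byte.
So at ascending addresses the bytes are DC 90 8C 0A.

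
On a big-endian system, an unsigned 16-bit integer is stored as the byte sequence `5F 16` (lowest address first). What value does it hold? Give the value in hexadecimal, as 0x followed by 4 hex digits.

Big-endian: lowest address holds the most-significant byte.
The bytes are already most-significant first: 0x5F16.

0x5F16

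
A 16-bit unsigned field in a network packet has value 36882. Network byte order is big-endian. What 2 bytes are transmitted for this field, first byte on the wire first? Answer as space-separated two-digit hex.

90 12

36882 in hexadecimal, padded to 16 bits, is 0x9012.
Split into bytes (most-significant first): 90 12.
Big-endian stores the most-significant byte at the lowest address.
So the memory order matches the most-significant-first order: 90 12.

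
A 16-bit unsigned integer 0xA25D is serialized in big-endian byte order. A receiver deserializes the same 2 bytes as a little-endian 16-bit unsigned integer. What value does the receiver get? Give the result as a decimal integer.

23970

Stored big-endian, the bytes at ascending addresses are A2 5D.
Read back as little-endian, the first byte is least significant, giving 0x5DA2.
0x5DA2 = 23970.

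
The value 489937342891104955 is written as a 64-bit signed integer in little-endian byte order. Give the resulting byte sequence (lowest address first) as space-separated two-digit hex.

489937342891104955 in hexadecimal, padded to 64 bits, is 0x06CC9B6AE5391ABB.
Split into bytes (most-significant first): 06 CC 9B 6A E5 39 1A BB.
In little-endian order the low byte comes first in memory.
So at ascending addresses the bytes are BB 1A 39 E5 6A 9B CC 06.

BB 1A 39 E5 6A 9B CC 06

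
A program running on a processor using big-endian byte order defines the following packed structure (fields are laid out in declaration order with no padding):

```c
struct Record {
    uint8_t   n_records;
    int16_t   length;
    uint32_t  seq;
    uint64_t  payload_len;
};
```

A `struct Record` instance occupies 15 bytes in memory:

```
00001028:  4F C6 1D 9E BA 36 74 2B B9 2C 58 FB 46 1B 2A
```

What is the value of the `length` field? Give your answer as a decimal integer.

-14819

`length` follows `n_records` (1 byte), so it starts at byte offset 1 and occupies 2 bytes.
Bytes at offsets 1..2: C6 1D.
Big-endian: lowest address holds the most-significant byte.
The bytes are already most-significant first: 0xC61D.
Top bit is set, so as a signed 16-bit value this is 0xC61D − 2^16 = -14819.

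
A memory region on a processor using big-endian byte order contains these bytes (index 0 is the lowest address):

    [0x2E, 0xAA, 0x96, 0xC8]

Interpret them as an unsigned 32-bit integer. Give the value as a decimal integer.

782931656

Big-endian stores the most-significant byte at the lowest address.
The bytes are already most-significant first: 0x2EAA96C8.
0x2EAA96C8 = 782931656.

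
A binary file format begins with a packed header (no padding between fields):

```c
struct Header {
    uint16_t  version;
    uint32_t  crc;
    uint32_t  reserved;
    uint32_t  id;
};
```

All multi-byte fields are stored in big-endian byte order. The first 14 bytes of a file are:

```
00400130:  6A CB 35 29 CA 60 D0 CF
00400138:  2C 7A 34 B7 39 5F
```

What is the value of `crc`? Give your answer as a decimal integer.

891931232

`crc` follows `version` (2 bytes), so it starts at byte offset 2 and occupies 4 bytes.
Bytes at offsets 2..5: 35 29 CA 60.
In big-endian order the high byte comes first in memory.
The bytes are already most-significant first: 0x3529CA60.
0x3529CA60 = 891931232.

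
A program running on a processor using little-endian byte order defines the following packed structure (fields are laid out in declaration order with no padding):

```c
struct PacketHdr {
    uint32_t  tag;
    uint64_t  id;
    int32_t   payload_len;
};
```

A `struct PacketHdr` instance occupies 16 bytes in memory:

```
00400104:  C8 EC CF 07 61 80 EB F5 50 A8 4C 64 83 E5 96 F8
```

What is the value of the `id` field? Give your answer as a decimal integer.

7227336567699505249

`id` follows `tag` (4 bytes), so it starts at byte offset 4 and occupies 8 bytes.
Bytes at offsets 4..11: 61 80 EB F5 50 A8 4C 64.
Little-endian stores the least-significant byte at the lowest address.
Reassemble most-significant byte first: 64 4C A8 50 F5 EB 80 61 → 0x644CA850F5EB8061.
0x644CA850F5EB8061 = 7227336567699505249.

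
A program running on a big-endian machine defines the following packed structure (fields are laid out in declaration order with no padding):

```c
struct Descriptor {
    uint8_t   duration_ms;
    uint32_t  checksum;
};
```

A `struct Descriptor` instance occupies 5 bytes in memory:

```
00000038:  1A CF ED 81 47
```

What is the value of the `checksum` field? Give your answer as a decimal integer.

`checksum` follows `duration_ms` (1 byte), so it starts at byte offset 1 and occupies 4 bytes.
Bytes at offsets 1..4: CF ED 81 47.
Big-endian: lowest address holds the most-significant byte.
The bytes are already most-significant first: 0xCFED8147.
0xCFED8147 = 3488448839.

3488448839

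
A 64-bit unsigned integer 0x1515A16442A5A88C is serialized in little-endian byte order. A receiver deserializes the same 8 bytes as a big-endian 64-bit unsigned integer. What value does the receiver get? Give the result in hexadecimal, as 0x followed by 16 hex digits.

0x8CA8A54264A11515

Stored little-endian, the bytes at ascending addresses are 8C A8 A5 42 64 A1 15 15.
Read back as big-endian, the last byte is least significant, giving 0x8CA8A54264A11515.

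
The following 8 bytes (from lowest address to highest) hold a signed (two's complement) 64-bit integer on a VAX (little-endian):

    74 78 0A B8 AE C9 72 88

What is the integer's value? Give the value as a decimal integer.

Little-endian stores the least-significant byte at the lowest address.
Reassemble most-significant byte first: 88 72 C9 AE B8 0A 78 74 → 0x8872C9AEB80A7874.
Top bit is set, so as a signed 64-bit value this is 0x8872C9AEB80A7874 − 2^64 = -8614601384957151116.

-8614601384957151116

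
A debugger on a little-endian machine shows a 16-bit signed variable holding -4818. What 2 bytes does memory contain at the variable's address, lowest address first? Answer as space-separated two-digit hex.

2E ED

Two's complement of -4818 in 16 bits: 4818 = 0x12D2; invert → 0xED2D; add 1 → 0xED2E.
Split into bytes (most-significant first): ED 2E.
Little-endian stores the least-significant byte at the lowest address.
So at ascending addresses the bytes are 2E ED.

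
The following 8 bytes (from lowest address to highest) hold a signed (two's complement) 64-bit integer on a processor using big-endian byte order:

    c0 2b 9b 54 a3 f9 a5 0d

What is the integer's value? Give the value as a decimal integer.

In big-endian order the high byte comes first in memory.
The bytes are already most-significant first: 0xC02B9B54A3F9A50D.
Top bit is set, so as a signed 64-bit value this is 0xC02B9B54A3F9A50D − 2^64 = -4599411806598224627.

-4599411806598224627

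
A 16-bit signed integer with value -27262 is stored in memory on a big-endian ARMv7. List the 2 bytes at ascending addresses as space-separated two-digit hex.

95 82

Two's complement of -27262 in 16 bits: 27262 = 0x6A7E; invert → 0x9581; add 1 → 0x9582.
Split into bytes (most-significant first): 95 82.
In big-endian order the high byte comes first in memory.
So the memory order matches the most-significant-first order: 95 82.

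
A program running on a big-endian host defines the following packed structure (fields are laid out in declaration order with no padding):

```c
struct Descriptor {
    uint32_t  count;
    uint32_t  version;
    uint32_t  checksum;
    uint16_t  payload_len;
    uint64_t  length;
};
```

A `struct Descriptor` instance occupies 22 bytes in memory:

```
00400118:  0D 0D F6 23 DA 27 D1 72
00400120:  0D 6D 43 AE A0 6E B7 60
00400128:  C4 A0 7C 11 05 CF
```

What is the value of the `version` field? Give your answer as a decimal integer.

3660042610

`version` follows `count` (4 bytes), so it starts at byte offset 4 and occupies 4 bytes.
Bytes at offsets 4..7: DA 27 D1 72.
Big-endian: lowest address holds the most-significant byte.
The bytes are already most-significant first: 0xDA27D172.
0xDA27D172 = 3660042610.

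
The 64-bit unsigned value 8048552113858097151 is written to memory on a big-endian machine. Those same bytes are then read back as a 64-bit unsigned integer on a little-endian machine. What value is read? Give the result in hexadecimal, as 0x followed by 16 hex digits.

0xFF2FBB268133B26F

8048552113858097151 in 64-bit hexadecimal is 0x6FB2338126BB2FFF.
Stored big-endian, the bytes at ascending addresses are 6F B2 33 81 26 BB 2F FF.
Read back as little-endian, the first byte is least significant, giving 0xFF2FBB268133B26F.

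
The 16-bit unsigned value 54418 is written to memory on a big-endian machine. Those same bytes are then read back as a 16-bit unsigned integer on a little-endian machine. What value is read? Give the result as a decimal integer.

54418 in 16-bit hexadecimal is 0xD492.
Stored big-endian, the bytes at ascending addresses are D4 92.
Read back as little-endian, the first byte is least significant, giving 0x92D4.
0x92D4 = 37588.

37588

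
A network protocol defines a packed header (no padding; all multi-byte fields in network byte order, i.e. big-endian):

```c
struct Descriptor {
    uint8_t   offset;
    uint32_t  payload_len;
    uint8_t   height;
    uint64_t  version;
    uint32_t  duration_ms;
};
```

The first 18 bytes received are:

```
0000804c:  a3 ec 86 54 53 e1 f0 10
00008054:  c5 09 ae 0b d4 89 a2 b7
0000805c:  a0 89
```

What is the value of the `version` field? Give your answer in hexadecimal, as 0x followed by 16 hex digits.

`version` follows `offset` (1 B), `payload_len` (4 B), `height` (1 B), so it starts at offset 1 + 4 + 1 = 6 and occupies 8 bytes.
Bytes at offsets 6..13: F0 10 C5 09 AE 0B D4 89.
Big-endian: lowest address holds the most-significant byte.
The bytes are already most-significant first: 0xF010C509AE0BD489.

0xF010C509AE0BD489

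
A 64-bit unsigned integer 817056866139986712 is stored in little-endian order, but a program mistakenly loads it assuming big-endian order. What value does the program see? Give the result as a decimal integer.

1755155960059680267

817056866139986712 in 64-bit hexadecimal is 0x0B56C4E40B915B18.
Stored little-endian, the bytes at ascending addresses are 18 5B 91 0B E4 C4 56 0B.
Read back as big-endian, the last byte is least significant, giving 0x185B910BE4C4560B.
0x185B910BE4C4560B = 1755155960059680267.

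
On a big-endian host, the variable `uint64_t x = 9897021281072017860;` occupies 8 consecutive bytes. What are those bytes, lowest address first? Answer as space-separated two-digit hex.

9897021281072017860 in hexadecimal, padded to 64 bits, is 0x8959486B20C771C4.
Split into bytes (most-significant first): 89 59 48 6B 20 C7 71 C4.
In big-endian order the high byte comes first in memory.
So the memory order matches the most-significant-first order: 89 59 48 6B 20 C7 71 C4.

89 59 48 6B 20 C7 71 C4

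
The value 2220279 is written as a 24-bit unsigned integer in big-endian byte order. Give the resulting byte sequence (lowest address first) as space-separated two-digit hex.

2220279 in hexadecimal, padded to 24 bits, is 0x21E0F7.
Split into bytes (most-significant first): 21 E0 F7.
Big-endian stores the most-significant byte at the lowest address.
So the memory order matches the most-significant-first order: 21 E0 F7.

21 E0 F7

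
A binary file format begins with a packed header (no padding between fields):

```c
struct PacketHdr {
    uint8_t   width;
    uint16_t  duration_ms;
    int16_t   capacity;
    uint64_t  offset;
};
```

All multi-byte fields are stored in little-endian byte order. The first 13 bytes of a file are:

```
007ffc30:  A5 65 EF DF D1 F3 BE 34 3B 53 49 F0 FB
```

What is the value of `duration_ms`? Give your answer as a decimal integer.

61285

`duration_ms` follows `width` (1 byte), so it starts at byte offset 1 and occupies 2 bytes.
Bytes at offsets 1..2: 65 EF.
In little-endian order the low byte comes first in memory.
Reassemble most-significant byte first: EF 65 → 0xEF65.
0xEF65 = 61285.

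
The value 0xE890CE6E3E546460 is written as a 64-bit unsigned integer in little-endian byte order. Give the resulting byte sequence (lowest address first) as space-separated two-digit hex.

60 64 54 3E 6E CE 90 E8

Split into bytes (most-significant first): E8 90 CE 6E 3E 54 64 60.
Little-endian: lowest address holds the least-significant byte.
So at ascending addresses the bytes are 60 64 54 3E 6E CE 90 E8.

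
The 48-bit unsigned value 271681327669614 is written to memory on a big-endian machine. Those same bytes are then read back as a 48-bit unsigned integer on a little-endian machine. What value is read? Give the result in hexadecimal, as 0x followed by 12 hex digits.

0x6E2107BD17F7

271681327669614 in 48-bit hexadecimal is 0xF717BD07216E.
Stored big-endian, the bytes at ascending addresses are F7 17 BD 07 21 6E.
Read back as little-endian, the first byte is least significant, giving 0x6E2107BD17F7.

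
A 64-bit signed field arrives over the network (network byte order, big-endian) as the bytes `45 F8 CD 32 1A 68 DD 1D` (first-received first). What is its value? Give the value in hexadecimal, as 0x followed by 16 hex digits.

0x45F8CD321A68DD1D

Big-endian: lowest address holds the most-significant byte.
The bytes are already most-significant first: 0x45F8CD321A68DD1D.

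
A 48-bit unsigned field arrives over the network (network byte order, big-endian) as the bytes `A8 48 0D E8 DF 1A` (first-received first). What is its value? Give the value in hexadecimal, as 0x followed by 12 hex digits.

Big-endian: lowest address holds the most-significant byte.
The bytes are already most-significant first: 0xA8480DE8DF1A.

0xA8480DE8DF1A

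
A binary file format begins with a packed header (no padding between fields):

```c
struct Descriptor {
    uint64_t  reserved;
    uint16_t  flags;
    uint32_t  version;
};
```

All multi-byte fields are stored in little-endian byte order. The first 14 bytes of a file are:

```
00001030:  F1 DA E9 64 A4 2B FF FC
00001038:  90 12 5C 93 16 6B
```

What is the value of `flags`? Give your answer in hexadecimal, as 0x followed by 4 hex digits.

`flags` follows `reserved` (8 bytes), so it starts at byte offset 8 and occupies 2 bytes.
Bytes at offsets 8..9: 90 12.
In little-endian order the low byte comes first in memory.
Reassemble most-significant byte first: 12 90 → 0x1290.

0x1290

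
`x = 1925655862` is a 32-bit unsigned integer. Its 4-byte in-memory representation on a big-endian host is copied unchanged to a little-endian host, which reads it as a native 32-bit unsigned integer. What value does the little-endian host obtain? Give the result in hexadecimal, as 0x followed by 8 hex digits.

1925655862 in 32-bit hexadecimal is 0x72C72D36.
Stored big-endian, the bytes at ascending addresses are 72 C7 2D 36.
Read back as little-endian, the first byte is least significant, giving 0x362DC772.

0x362DC772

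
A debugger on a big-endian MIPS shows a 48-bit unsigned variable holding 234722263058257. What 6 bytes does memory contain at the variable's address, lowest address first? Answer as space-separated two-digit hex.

D5 7A 89 1C 47 51

234722263058257 in hexadecimal, padded to 48 bits, is 0xD57A891C4751.
Split into bytes (most-significant first): D5 7A 89 1C 47 51.
In big-endian order the high byte comes first in memory.
So the memory order matches the most-significant-first order: D5 7A 89 1C 47 51.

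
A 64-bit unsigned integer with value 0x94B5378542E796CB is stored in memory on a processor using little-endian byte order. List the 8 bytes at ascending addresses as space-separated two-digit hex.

Split into bytes (most-significant first): 94 B5 37 85 42 E7 96 CB.
In little-endian order the low byte comes first in memory.
So at ascending addresses the bytes are CB 96 E7 42 85 37 B5 94.

CB 96 E7 42 85 37 B5 94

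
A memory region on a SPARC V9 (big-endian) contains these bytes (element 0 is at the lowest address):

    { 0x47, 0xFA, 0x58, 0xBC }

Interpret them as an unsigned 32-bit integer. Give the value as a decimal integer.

1207589052

In big-endian order the high byte comes first in memory.
The bytes are already most-significant first: 0x47FA58BC.
0x47FA58BC = 1207589052.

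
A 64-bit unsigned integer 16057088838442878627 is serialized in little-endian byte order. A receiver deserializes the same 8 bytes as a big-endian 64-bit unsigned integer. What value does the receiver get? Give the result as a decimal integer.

11747155251134584542

16057088838442878627 in 64-bit hexadecimal is 0xDED63D39764706A3.
Stored little-endian, the bytes at ascending addresses are A3 06 47 76 39 3D D6 DE.
Read back as big-endian, the last byte is least significant, giving 0xA3064776393DD6DE.
0xA3064776393DD6DE = 11747155251134584542.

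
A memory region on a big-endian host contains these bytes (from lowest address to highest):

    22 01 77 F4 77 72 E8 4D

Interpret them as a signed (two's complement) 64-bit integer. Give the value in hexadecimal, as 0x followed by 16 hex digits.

Big-endian: lowest address holds the most-significant byte.
The bytes are already most-significant first: 0x220177F47772E84D.

0x220177F47772E84D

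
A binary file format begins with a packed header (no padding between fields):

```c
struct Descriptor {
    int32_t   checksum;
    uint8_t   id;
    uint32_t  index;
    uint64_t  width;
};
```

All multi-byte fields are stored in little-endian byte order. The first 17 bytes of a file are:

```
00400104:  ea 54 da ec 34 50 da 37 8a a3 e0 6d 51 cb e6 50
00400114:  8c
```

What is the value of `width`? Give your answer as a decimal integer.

10110834924365668515

`width` follows `checksum` (4 B), `id` (1 B), `index` (4 B), so it starts at offset 4 + 1 + 4 = 9 and occupies 8 bytes.
Bytes at offsets 9..16: A3 E0 6D 51 CB E6 50 8C.
In little-endian order the low byte comes first in memory.
Reassemble most-significant byte first: 8C 50 E6 CB 51 6D E0 A3 → 0x8C50E6CB516DE0A3.
0x8C50E6CB516DE0A3 = 10110834924365668515.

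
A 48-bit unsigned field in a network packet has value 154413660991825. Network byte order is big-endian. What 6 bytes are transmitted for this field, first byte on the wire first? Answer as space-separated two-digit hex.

154413660991825 in hexadecimal, padded to 48 bits, is 0x8C703B697151.
Split into bytes (most-significant first): 8C 70 3B 69 71 51.
Big-endian stores the most-significant byte at the lowest address.
So the memory order matches the most-significant-first order: 8C 70 3B 69 71 51.

8C 70 3B 69 71 51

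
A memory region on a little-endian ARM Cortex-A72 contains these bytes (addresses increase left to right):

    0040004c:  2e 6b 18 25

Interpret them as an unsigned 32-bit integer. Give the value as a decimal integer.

622357294

Little-endian: lowest address holds the least-significant byte.
Reassemble most-significant byte first: 25 18 6B 2E → 0x25186B2E.
0x25186B2E = 622357294.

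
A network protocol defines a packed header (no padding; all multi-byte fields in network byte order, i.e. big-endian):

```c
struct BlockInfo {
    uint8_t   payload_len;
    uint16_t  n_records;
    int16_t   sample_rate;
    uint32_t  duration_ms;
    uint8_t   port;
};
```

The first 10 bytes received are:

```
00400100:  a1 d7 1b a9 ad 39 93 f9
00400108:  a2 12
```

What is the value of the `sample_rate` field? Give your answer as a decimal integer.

-22099

`sample_rate` follows `payload_len` (1 B), `n_records` (2 B), so it starts at offset 1 + 2 = 3 and occupies 2 bytes.
Bytes at offsets 3..4: A9 AD.
Big-endian: lowest address holds the most-significant byte.
The bytes are already most-significant first: 0xA9AD.
Top bit is set, so as a signed 16-bit value this is 0xA9AD − 2^16 = -22099.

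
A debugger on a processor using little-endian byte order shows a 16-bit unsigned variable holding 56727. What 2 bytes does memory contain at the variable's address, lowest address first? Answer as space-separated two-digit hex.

97 DD

56727 in hexadecimal, padded to 16 bits, is 0xDD97.
Split into bytes (most-significant first): DD 97.
In little-endian order the low byte comes first in memory.
So at ascending addresses the bytes are 97 DD.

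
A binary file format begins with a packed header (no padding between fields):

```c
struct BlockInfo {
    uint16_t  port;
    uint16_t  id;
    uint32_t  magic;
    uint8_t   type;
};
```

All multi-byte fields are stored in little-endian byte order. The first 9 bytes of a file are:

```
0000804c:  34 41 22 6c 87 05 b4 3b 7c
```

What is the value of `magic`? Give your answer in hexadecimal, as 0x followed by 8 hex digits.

0x3BB40587

`magic` follows `port` (2 B), `id` (2 B), so it starts at offset 2 + 2 = 4 and occupies 4 bytes.
Bytes at offsets 4..7: 87 05 B4 3B.
Little-endian: lowest address holds the least-significant byte.
Reassemble most-significant byte first: 3B B4 05 87 → 0x3BB40587.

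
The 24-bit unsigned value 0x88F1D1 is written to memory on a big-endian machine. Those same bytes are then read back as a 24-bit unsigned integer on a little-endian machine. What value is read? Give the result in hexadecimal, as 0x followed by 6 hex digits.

Stored big-endian, the bytes at ascending addresses are 88 F1 D1.
Read back as little-endian, the first byte is least significant, giving 0xD1F188.

0xD1F188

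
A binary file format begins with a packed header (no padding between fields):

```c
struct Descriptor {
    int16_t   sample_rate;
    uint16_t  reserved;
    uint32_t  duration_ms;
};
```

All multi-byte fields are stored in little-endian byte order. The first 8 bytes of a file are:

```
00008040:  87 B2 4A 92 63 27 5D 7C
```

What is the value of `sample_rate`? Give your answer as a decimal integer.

-19833

`sample_rate` is the first field, at byte offset 0, occupying 2 bytes.
Bytes at offsets 0..1: 87 B2.
Little-endian: lowest address holds the least-significant byte.
Reassemble most-significant byte first: B2 87 → 0xB287.
Top bit is set, so as a signed 16-bit value this is 0xB287 − 2^16 = -19833.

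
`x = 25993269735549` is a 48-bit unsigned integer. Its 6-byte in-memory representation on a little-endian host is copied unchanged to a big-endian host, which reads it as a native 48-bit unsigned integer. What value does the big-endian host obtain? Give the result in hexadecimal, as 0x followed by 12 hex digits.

25993269735549 in 48-bit hexadecimal is 0x17A4079BF07D.
Stored little-endian, the bytes at ascending addresses are 7D F0 9B 07 A4 17.
Read back as big-endian, the last byte is least significant, giving 0x7DF09B07A417.

0x7DF09B07A417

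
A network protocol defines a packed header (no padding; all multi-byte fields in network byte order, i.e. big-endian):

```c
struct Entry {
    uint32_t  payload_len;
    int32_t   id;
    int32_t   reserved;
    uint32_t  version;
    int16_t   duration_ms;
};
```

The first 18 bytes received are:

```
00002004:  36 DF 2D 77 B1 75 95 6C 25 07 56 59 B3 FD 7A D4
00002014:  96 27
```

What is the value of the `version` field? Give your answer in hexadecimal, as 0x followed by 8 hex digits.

`version` follows `payload_len` (4 B), `id` (4 B), `reserved` (4 B), so it starts at offset 4 + 4 + 4 = 12 and occupies 4 bytes.
Bytes at offsets 12..15: B3 FD 7A D4.
Big-endian stores the most-significant byte at the lowest address.
The bytes are already most-significant first: 0xB3FD7AD4.

0xB3FD7AD4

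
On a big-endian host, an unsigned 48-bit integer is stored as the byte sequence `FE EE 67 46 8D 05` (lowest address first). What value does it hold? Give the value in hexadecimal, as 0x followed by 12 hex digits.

0xFEEE67468D05

Big-endian stores the most-significant byte at the lowest address.
The bytes are already most-significant first: 0xFEEE67468D05.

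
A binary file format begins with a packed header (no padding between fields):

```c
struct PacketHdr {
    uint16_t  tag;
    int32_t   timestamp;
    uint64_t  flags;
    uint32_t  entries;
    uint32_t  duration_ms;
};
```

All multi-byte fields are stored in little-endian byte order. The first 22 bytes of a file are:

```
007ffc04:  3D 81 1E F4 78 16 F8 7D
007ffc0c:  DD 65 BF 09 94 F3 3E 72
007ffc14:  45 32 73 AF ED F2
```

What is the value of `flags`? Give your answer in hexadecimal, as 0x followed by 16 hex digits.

`flags` follows `tag` (2 B), `timestamp` (4 B), so it starts at offset 2 + 4 = 6 and occupies 8 bytes.
Bytes at offsets 6..13: F8 7D DD 65 BF 09 94 F3.
In little-endian order the low byte comes first in memory.
Reassemble most-significant byte first: F3 94 09 BF 65 DD 7D F8 → 0xF39409BF65DD7DF8.

0xF39409BF65DD7DF8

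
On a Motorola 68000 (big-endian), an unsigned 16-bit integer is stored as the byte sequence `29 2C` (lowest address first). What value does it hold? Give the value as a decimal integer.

Big-endian stores the most-significant byte at the lowest address.
The bytes are already most-significant first: 0x292C.
0x292C = 10540.

10540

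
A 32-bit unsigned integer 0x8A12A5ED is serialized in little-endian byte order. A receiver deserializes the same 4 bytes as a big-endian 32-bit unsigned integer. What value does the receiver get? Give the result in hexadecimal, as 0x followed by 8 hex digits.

0xEDA5128A

Stored little-endian, the bytes at ascending addresses are ED A5 12 8A.
Read back as big-endian, the last byte is least significant, giving 0xEDA5128A.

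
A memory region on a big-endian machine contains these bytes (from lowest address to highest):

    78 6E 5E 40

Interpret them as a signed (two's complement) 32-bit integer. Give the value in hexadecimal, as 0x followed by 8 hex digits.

0x786E5E40

Big-endian stores the most-significant byte at the lowest address.
The bytes are already most-significant first: 0x786E5E40.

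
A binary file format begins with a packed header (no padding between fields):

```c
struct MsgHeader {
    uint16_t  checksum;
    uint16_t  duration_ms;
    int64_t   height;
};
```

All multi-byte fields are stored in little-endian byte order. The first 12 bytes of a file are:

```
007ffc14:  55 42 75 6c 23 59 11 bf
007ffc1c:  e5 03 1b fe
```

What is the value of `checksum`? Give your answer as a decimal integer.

16981

`checksum` is the first field, at byte offset 0, occupying 2 bytes.
Bytes at offsets 0..1: 55 42.
Little-endian: lowest address holds the least-significant byte.
Reassemble most-significant byte first: 42 55 → 0x4255.
0x4255 = 16981.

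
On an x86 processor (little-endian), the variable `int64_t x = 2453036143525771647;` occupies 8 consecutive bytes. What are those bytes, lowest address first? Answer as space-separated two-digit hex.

7F 39 0C 34 60 EF 0A 22

2453036143525771647 in hexadecimal, padded to 64 bits, is 0x220AEF60340C397F.
Split into bytes (most-significant first): 22 0A EF 60 34 0C 39 7F.
In little-endian order the low byte comes first in memory.
So at ascending addresses the bytes are 7F 39 0C 34 60 EF 0A 22.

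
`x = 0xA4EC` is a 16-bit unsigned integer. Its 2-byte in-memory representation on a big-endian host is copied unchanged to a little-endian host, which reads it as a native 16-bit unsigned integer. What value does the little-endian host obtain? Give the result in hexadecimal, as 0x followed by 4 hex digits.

Stored big-endian, the bytes at ascending addresses are A4 EC.
Read back as little-endian, the first byte is least significant, giving 0xECA4.

0xECA4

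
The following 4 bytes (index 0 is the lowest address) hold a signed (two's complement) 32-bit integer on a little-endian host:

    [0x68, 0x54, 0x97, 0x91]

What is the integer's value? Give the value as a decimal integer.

Little-endian: lowest address holds the least-significant byte.
Reassemble most-significant byte first: 91 97 54 68 → 0x91975468.
Top bit is set, so as a signed 32-bit value this is 0x91975468 − 2^32 = -1852353432.

-1852353432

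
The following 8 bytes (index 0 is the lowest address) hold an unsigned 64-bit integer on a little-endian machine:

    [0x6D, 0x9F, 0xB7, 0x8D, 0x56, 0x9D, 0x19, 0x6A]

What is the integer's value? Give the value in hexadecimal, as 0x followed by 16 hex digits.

0x6A199D568DB79F6D

In little-endian order the low byte comes first in memory.
Reassemble most-significant byte first: 6A 19 9D 56 8D B7 9F 6D → 0x6A199D568DB79F6D.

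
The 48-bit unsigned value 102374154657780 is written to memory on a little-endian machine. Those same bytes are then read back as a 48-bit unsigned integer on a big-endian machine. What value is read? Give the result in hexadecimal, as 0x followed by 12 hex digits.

102374154657780 in 48-bit hexadecimal is 0x5D1BD71F5FF4.
Stored little-endian, the bytes at ascending addresses are F4 5F 1F D7 1B 5D.
Read back as big-endian, the last byte is least significant, giving 0xF45F1FD71B5D.

0xF45F1FD71B5D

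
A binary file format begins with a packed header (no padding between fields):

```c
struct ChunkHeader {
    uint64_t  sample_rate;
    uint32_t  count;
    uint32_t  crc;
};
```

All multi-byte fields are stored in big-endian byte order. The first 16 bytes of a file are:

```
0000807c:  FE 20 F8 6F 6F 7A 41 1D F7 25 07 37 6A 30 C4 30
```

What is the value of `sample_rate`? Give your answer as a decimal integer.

`sample_rate` is the first field, at byte offset 0, occupying 8 bytes.
Bytes at offsets 0..7: FE 20 F8 6F 6F 7A 41 1D.
Big-endian: lowest address holds the most-significant byte.
The bytes are already most-significant first: 0xFE20F86F6F7A411D.
0xFE20F86F6F7A411D = 18311909242383778077.

18311909242383778077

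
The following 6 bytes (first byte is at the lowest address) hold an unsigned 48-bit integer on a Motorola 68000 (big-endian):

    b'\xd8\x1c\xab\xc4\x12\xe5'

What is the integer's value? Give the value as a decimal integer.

In big-endian order the high byte comes first in memory.
The bytes are already most-significant first: 0xD81CABC412E5.
0xD81CABC412E5 = 237617652437733.

237617652437733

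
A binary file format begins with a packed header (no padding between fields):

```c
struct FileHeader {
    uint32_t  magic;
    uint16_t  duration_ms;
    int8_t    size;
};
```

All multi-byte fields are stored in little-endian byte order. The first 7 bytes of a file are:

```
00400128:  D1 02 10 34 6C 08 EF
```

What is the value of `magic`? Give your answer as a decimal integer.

`magic` is the first field, at byte offset 0, occupying 4 bytes.
Bytes at offsets 0..3: D1 02 10 34.
Little-endian stores the least-significant byte at the lowest address.
Reassemble most-significant byte first: 34 10 02 D1 → 0x341002D1.
0x341002D1 = 873464529.

873464529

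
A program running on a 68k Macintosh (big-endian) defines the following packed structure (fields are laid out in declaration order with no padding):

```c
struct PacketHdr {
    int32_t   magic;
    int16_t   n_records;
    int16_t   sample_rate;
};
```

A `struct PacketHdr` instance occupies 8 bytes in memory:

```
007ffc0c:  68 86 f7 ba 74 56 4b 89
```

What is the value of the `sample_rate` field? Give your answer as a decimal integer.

`sample_rate` follows `magic` (4 B), `n_records` (2 B), so it starts at offset 4 + 2 = 6 and occupies 2 bytes.
Bytes at offsets 6..7: 4B 89.
Big-endian: lowest address holds the most-significant byte.
The bytes are already most-significant first: 0x4B89.
0x4B89 = 19337.

19337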